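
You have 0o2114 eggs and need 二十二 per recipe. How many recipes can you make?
Convert 0o2114 (octal) → 2×512 + 1×64 + 1×8 + 4 = 1100 (decimal)
Convert 二十二 (Chinese numeral) → 2×10 + 2 = 22 (decimal)
Compute 1100 ÷ 22 = 50
50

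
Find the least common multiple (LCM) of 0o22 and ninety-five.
Convert 0o22 (octal) → 2×8 + 2 = 18 (decimal)
Convert ninety-five (English words) → 95 (decimal)
Compute lcm(18, 95) = 1710
1710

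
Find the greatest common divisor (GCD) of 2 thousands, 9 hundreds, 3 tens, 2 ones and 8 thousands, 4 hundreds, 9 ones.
Convert 2 thousands, 9 hundreds, 3 tens, 2 ones (place-value notation) → 2×1000 + 9×100 + 3×10 + 2 = 2932 (decimal)
Convert 8 thousands, 4 hundreds, 9 ones (place-value notation) → 8×1000 + 4×100 + 9 = 8409 (decimal)
Compute gcd(2932, 8409) = 1
1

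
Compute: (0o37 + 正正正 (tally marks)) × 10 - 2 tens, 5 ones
Convert 0o37 (octal) → 3×8 + 7 = 31 (decimal)
Convert 正正正 (tally marks) → 5 + 5 + 5 = 15 (decimal)
Convert 2 tens, 5 ones (place-value notation) → 2×10 + 5 = 25 (decimal)
Expression in decimal: (31 + 15) × 10 - 25
Parentheses first: 31 + 15 = 46
Multiply: 46 × 10 = 460
Subtract: 460 - 25 = 435
435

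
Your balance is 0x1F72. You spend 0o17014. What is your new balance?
Convert 0x1F72 (hexadecimal) → 1×4096 + 15×256 + 7×16 + 2 = 8050 (decimal)
Convert 0o17014 (octal) → 1×4096 + 7×512 + 1×8 + 4 = 7692 (decimal)
Compute 8050 - 7692 = 358
358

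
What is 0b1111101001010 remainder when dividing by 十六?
Convert 0b1111101001010 (binary) → 4096 + 2048 + 1024 + 512 + 256 + 64 + 8 + 2 = 8010 (decimal)
Convert 十六 (Chinese numeral) → 1×10 + 6 = 16 (decimal)
Compute 8010 mod 16 = 10
10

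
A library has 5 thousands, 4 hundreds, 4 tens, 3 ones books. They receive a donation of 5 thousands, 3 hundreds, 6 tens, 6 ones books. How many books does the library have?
Convert 5 thousands, 4 hundreds, 4 tens, 3 ones (place-value notation) → 5×1000 + 4×100 + 4×10 + 3 = 5443 (decimal)
Convert 5 thousands, 3 hundreds, 6 tens, 6 ones (place-value notation) → 5×1000 + 3×100 + 6×10 + 6 = 5366 (decimal)
Compute 5443 + 5366 = 10809
10809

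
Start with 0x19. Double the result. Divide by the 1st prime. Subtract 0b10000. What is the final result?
Convert 0x19 (hexadecimal) → 1×16 + 9 = 25 (decimal)
Start: 25
25 × 2 = 50
Convert the 1st prime (prime index) → 2 (decimal)
50 ÷ 2 = 25
Convert 0b10000 (binary) → 16 (decimal)
25 - 16 = 9
9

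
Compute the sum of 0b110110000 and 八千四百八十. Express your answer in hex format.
Convert 0b110110000 (binary) → 256 + 128 + 32 + 16 = 432 (decimal)
Convert 八千四百八十 (Chinese numeral) → 8×1000 + 4×100 + 8×10 = 8480 (decimal)
Compute 432 + 8480 = 8912
Convert 8912 (decimal) → 8912 = 2×4096 + 2×256 + 13×16 → 0x22D0 (hexadecimal)
0x22D0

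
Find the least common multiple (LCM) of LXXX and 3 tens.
Convert LXXX (Roman numeral) → 50 + 10 + 10 + 10 = 80 (decimal)
Convert 3 tens (place-value notation) → 3×10 = 30 (decimal)
Compute lcm(80, 30) = 240
240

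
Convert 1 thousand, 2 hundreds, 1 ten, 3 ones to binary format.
Convert 1 thousand, 2 hundreds, 1 ten, 3 ones (place-value notation) → 1×1000 + 2×100 + 1×10 + 3 = 1213 (decimal)
Convert 1213 (decimal) → 1213 = 1024 + 128 + 32 + 16 + 8 + 4 + 1 → 0b10010111101 (binary)
0b10010111101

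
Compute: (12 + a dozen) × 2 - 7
Convert a dozen (colloquial) → 12 (decimal)
Expression in decimal: (12 + 12) × 2 - 7
Parentheses first: 12 + 12 = 24
Multiply: 24 × 2 = 48
Subtract: 48 - 7 = 41
41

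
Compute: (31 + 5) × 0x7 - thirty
Convert 0x7 (hexadecimal) → 7 (decimal)
Convert thirty (English words) → 30 (decimal)
Expression in decimal: (31 + 5) × 7 - 30
Parentheses first: 31 + 5 = 36
Multiply: 36 × 7 = 252
Subtract: 252 - 30 = 222
222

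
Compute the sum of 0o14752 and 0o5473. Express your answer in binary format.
Convert 0o14752 (octal) → 1×4096 + 4×512 + 7×64 + 5×8 + 2 = 6634 (decimal)
Convert 0o5473 (octal) → 5×512 + 4×64 + 7×8 + 3 = 2875 (decimal)
Compute 6634 + 2875 = 9509
Convert 9509 (decimal) → 9509 = 8192 + 1024 + 256 + 32 + 4 + 1 → 0b10010100100101 (binary)
0b10010100100101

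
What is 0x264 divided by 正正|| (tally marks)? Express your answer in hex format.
Convert 0x264 (hexadecimal) → 2×256 + 6×16 + 4 = 612 (decimal)
Convert 正正|| (tally marks) → 5 + 5 + 2 = 12 (decimal)
Compute 612 ÷ 12 = 51
Convert 51 (decimal) → 51 = 3×16 + 3 → 0x33 (hexadecimal)
0x33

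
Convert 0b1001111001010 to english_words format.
Convert 0b1001111001010 (binary) → 4096 + 512 + 256 + 128 + 64 + 8 + 2 = 5066 (decimal)
Convert 5066 (decimal) → 5066 = 5×1000 + 66 → five thousand sixty-six (English words)
five thousand sixty-six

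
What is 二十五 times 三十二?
Convert 二十五 (Chinese numeral) → 2×10 + 5 = 25 (decimal)
Convert 三十二 (Chinese numeral) → 3×10 + 2 = 32 (decimal)
Compute 25 × 32 = 800
800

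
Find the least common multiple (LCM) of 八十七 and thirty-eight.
Convert 八十七 (Chinese numeral) → 8×10 + 7 = 87 (decimal)
Convert thirty-eight (English words) → 38 (decimal)
Compute lcm(87, 38) = 3306
3306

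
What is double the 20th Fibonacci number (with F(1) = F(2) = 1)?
The 20th Fibonacci number (with F(1) = F(2) = 1) = 6765
Compute 6765 × 2 = 13530
13530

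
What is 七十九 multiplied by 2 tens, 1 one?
Convert 七十九 (Chinese numeral) → 7×10 + 9 = 79 (decimal)
Convert 2 tens, 1 one (place-value notation) → 2×10 + 1 = 21 (decimal)
Compute 79 × 21 = 1659
1659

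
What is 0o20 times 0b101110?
Convert 0o20 (octal) → 2×8 = 16 (decimal)
Convert 0b101110 (binary) → 32 + 8 + 4 + 2 = 46 (decimal)
Compute 16 × 46 = 736
736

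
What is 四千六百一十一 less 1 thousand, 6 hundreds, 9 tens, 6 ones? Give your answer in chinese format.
Convert 四千六百一十一 (Chinese numeral) → 4×1000 + 6×100 + 1×10 + 1 = 4611 (decimal)
Convert 1 thousand, 6 hundreds, 9 tens, 6 ones (place-value notation) → 1×1000 + 6×100 + 9×10 + 6 = 1696 (decimal)
Compute 4611 - 1696 = 2915
Convert 2915 (decimal) → 2915 = 2×1000 + 9×100 + 1×10 + 5 → 二千九百一十五 (Chinese numeral)
二千九百一十五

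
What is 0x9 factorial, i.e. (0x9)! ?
Convert 0x9 (hexadecimal) → 9 (decimal)
Compute 9! = 362880
362880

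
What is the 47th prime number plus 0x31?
The 47th prime number = 211
Convert 0x31 (hexadecimal) → 3×16 + 1 = 49 (decimal)
Compute 211 + 49 = 260
260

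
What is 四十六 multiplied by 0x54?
Convert 四十六 (Chinese numeral) → 4×10 + 6 = 46 (decimal)
Convert 0x54 (hexadecimal) → 5×16 + 4 = 84 (decimal)
Compute 46 × 84 = 3864
3864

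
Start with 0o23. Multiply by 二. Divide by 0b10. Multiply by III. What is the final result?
Convert 0o23 (octal) → 2×8 + 3 = 19 (decimal)
Start: 19
Convert 二 (Chinese numeral) → 2 (decimal)
19 × 2 = 38
Convert 0b10 (binary) → 2 (decimal)
38 ÷ 2 = 19
Convert III (Roman numeral) → 1 + 1 + 1 = 3 (decimal)
19 × 3 = 57
57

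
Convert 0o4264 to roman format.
Convert 0o4264 (octal) → 4×512 + 2×64 + 6×8 + 4 = 2228 (decimal)
Convert 2228 (decimal) → 2228 = 1000 + 1000 + 100 + 100 + 10 + 10 + 5 + 1 + 1 + 1 → MMCCXXVIII (Roman numeral)
MMCCXXVIII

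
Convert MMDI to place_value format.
Convert MMDI (Roman numeral) → 1000 + 1000 + 500 + 1 = 2501 (decimal)
Convert 2501 (decimal) → 2501 = 2×1000 + 5×100 + 1 → 2 thousands, 5 hundreds, 1 one (place-value notation)
2 thousands, 5 hundreds, 1 one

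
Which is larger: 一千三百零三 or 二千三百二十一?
Convert 一千三百零三 (Chinese numeral) → 1×1000 + 3×100 + 3 = 1303 (decimal)
Convert 二千三百二十一 (Chinese numeral) → 2×1000 + 3×100 + 2×10 + 1 = 2321 (decimal)
Compare 1303 vs 2321: larger = 2321
2321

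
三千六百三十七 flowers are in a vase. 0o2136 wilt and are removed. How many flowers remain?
Convert 三千六百三十七 (Chinese numeral) → 3×1000 + 6×100 + 3×10 + 7 = 3637 (decimal)
Convert 0o2136 (octal) → 2×512 + 1×64 + 3×8 + 6 = 1118 (decimal)
Compute 3637 - 1118 = 2519
2519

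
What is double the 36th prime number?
The 36th prime number = 151
Compute 151 × 2 = 302
302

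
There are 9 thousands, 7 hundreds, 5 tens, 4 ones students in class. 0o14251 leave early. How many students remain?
Convert 9 thousands, 7 hundreds, 5 tens, 4 ones (place-value notation) → 9×1000 + 7×100 + 5×10 + 4 = 9754 (decimal)
Convert 0o14251 (octal) → 1×4096 + 4×512 + 2×64 + 5×8 + 1 = 6313 (decimal)
Compute 9754 - 6313 = 3441
3441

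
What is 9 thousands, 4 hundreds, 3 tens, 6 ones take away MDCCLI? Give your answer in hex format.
Convert 9 thousands, 4 hundreds, 3 tens, 6 ones (place-value notation) → 9×1000 + 4×100 + 3×10 + 6 = 9436 (decimal)
Convert MDCCLI (Roman numeral) → 1000 + 500 + 100 + 100 + 50 + 1 = 1751 (decimal)
Compute 9436 - 1751 = 7685
Convert 7685 (decimal) → 7685 = 1×4096 + 14×256 + 5 → 0x1E05 (hexadecimal)
0x1E05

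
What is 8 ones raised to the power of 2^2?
Convert 8 ones (place-value notation) → 8 (decimal)
Convert 2^2 (power) → 4 (decimal)
Compute 8 ^ 4 = 4096
4096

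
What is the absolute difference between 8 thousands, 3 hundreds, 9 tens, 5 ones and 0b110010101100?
Convert 8 thousands, 3 hundreds, 9 tens, 5 ones (place-value notation) → 8×1000 + 3×100 + 9×10 + 5 = 8395 (decimal)
Convert 0b110010101100 (binary) → 2048 + 1024 + 128 + 32 + 8 + 4 = 3244 (decimal)
Compute |8395 - 3244| = 5151
5151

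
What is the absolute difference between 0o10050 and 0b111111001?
Convert 0o10050 (octal) → 1×4096 + 5×8 = 4136 (decimal)
Convert 0b111111001 (binary) → 256 + 128 + 64 + 32 + 16 + 8 + 1 = 505 (decimal)
Compute |4136 - 505| = 3631
3631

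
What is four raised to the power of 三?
Convert four (English words) → 4 (decimal)
Convert 三 (Chinese numeral) → 3 (decimal)
Compute 4 ^ 3 = 64
64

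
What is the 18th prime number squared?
The 18th prime number = 61
Compute 61² = 61 × 61 = 3721
3721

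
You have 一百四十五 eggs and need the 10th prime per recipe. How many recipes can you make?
Convert 一百四十五 (Chinese numeral) → 1×100 + 4×10 + 5 = 145 (decimal)
Convert the 10th prime (prime index) → 29 (decimal)
Compute 145 ÷ 29 = 5
5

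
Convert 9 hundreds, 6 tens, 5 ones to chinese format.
Convert 9 hundreds, 6 tens, 5 ones (place-value notation) → 9×100 + 6×10 + 5 = 965 (decimal)
Convert 965 (decimal) → 965 = 9×100 + 6×10 + 5 → 九百六十五 (Chinese numeral)
九百六十五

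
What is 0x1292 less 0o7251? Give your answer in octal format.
Convert 0x1292 (hexadecimal) → 1×4096 + 2×256 + 9×16 + 2 = 4754 (decimal)
Convert 0o7251 (octal) → 7×512 + 2×64 + 5×8 + 1 = 3753 (decimal)
Compute 4754 - 3753 = 1001
Convert 1001 (decimal) → 1001 = 1×512 + 7×64 + 5×8 + 1 → 0o1751 (octal)
0o1751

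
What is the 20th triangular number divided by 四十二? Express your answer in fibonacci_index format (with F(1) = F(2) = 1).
Convert the 20th triangular number (triangular index) → 20×21/2 = 210 (decimal)
Convert 四十二 (Chinese numeral) → 4×10 + 2 = 42 (decimal)
Compute 210 ÷ 42 = 5
Convert 5 (decimal) → 1, 1, 2, 3, 5 → the 5th Fibonacci number (Fibonacci index)
the 5th Fibonacci number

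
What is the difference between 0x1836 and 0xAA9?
Convert 0x1836 (hexadecimal) → 1×4096 + 8×256 + 3×16 + 6 = 6198 (decimal)
Convert 0xAA9 (hexadecimal) → 10×256 + 10×16 + 9 = 2729 (decimal)
Difference: |6198 - 2729| = 3469
3469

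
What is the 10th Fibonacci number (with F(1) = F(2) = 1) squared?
The 10th Fibonacci number (with F(1) = F(2) = 1): 1, 1, 2, 3, 5, 8, 13, 21, 34, 55 → 55
Compute 55² = 55 × 55 = 3025
3025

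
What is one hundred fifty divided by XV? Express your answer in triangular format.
Convert one hundred fifty (English words) → 1×100 + 50 = 150 (decimal)
Convert XV (Roman numeral) → 10 + 5 = 15 (decimal)
Compute 150 ÷ 15 = 10
Convert 10 (decimal) → 10 = 4×5/2 → the 4th triangular number (triangular index)
the 4th triangular number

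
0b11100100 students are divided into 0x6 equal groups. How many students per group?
Convert 0b11100100 (binary) → 128 + 64 + 32 + 4 = 228 (decimal)
Convert 0x6 (hexadecimal) → 6 (decimal)
Compute 228 ÷ 6 = 38
38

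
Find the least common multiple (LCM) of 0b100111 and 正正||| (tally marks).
Convert 0b100111 (binary) → 32 + 4 + 2 + 1 = 39 (decimal)
Convert 正正||| (tally marks) → 5 + 5 + 3 = 13 (decimal)
Compute lcm(39, 13) = 39
39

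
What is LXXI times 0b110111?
Convert LXXI (Roman numeral) → 50 + 10 + 10 + 1 = 71 (decimal)
Convert 0b110111 (binary) → 32 + 16 + 4 + 2 + 1 = 55 (decimal)
Compute 71 × 55 = 3905
3905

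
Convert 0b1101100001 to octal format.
Convert 0b1101100001 (binary) → 512 + 256 + 64 + 32 + 1 = 865 (decimal)
Convert 865 (decimal) → 865 = 1×512 + 5×64 + 4×8 + 1 → 0o1541 (octal)
0o1541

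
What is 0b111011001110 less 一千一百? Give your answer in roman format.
Convert 0b111011001110 (binary) → 2048 + 1024 + 512 + 128 + 64 + 8 + 4 + 2 = 3790 (decimal)
Convert 一千一百 (Chinese numeral) → 1×1000 + 1×100 = 1100 (decimal)
Compute 3790 - 1100 = 2690
Convert 2690 (decimal) → 2690 = 1000 + 1000 + 500 + 100 + 90 → MMDCXC (Roman numeral)
MMDCXC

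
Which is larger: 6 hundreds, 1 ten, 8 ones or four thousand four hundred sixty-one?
Convert 6 hundreds, 1 ten, 8 ones (place-value notation) → 6×100 + 1×10 + 8 = 618 (decimal)
Convert four thousand four hundred sixty-one (English words) → 4×1000 + 4×100 + 61 = 4461 (decimal)
Compare 618 vs 4461: larger = 4461
4461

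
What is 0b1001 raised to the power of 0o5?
Convert 0b1001 (binary) → 8 + 1 = 9 (decimal)
Convert 0o5 (octal) → 5 (decimal)
Compute 9 ^ 5 = 59049
59049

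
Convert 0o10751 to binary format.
Convert 0o10751 (octal) → 1×4096 + 7×64 + 5×8 + 1 = 4585 (decimal)
Convert 4585 (decimal) → 4585 = 4096 + 256 + 128 + 64 + 32 + 8 + 1 → 0b1000111101001 (binary)
0b1000111101001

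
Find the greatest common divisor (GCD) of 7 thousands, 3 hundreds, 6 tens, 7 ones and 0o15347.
Convert 7 thousands, 3 hundreds, 6 tens, 7 ones (place-value notation) → 7×1000 + 3×100 + 6×10 + 7 = 7367 (decimal)
Convert 0o15347 (octal) → 1×4096 + 5×512 + 3×64 + 4×8 + 7 = 6887 (decimal)
Compute gcd(7367, 6887) = 1
1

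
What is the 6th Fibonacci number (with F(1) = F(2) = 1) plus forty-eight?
The 6th Fibonacci number (with F(1) = F(2) = 1): 1, 1, 2, 3, 5, 8 → 8
Convert forty-eight (English words) → 48 (decimal)
Compute 8 + 48 = 56
56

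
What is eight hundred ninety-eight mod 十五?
Convert eight hundred ninety-eight (English words) → 8×100 + 98 = 898 (decimal)
Convert 十五 (Chinese numeral) → 1×10 + 5 = 15 (decimal)
Compute 898 mod 15 = 13
13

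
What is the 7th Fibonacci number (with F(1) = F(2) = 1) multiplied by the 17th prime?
Convert the 7th Fibonacci number (with F(1) = F(2) = 1) (Fibonacci index) → 1, 1, 2, 3, 5, 8, 13 → 13 (decimal)
Convert the 17th prime (prime index) → 59 (decimal)
Compute 13 × 59 = 767
767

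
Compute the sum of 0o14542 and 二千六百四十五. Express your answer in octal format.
Convert 0o14542 (octal) → 1×4096 + 4×512 + 5×64 + 4×8 + 2 = 6498 (decimal)
Convert 二千六百四十五 (Chinese numeral) → 2×1000 + 6×100 + 4×10 + 5 = 2645 (decimal)
Compute 6498 + 2645 = 9143
Convert 9143 (decimal) → 9143 = 2×4096 + 1×512 + 6×64 + 6×8 + 7 → 0o21667 (octal)
0o21667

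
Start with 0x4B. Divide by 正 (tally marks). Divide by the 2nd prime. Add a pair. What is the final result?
Convert 0x4B (hexadecimal) → 4×16 + 11 = 75 (decimal)
Start: 75
Convert 正 (tally marks) → 5 (decimal)
75 ÷ 5 = 15
Convert the 2nd prime (prime index) → 3 (decimal)
15 ÷ 3 = 5
Convert a pair (colloquial) → 2 (decimal)
5 + 2 = 7
7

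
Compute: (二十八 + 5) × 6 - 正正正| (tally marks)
Convert 二十八 (Chinese numeral) → 2×10 + 8 = 28 (decimal)
Convert 正正正| (tally marks) → 5 + 5 + 5 + 1 = 16 (decimal)
Expression in decimal: (28 + 5) × 6 - 16
Parentheses first: 28 + 5 = 33
Multiply: 33 × 6 = 198
Subtract: 198 - 16 = 182
182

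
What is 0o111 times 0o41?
Convert 0o111 (octal) → 1×64 + 1×8 + 1 = 73 (decimal)
Convert 0o41 (octal) → 4×8 + 1 = 33 (decimal)
Compute 73 × 33 = 2409
2409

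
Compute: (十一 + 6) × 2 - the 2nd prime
Convert 十一 (Chinese numeral) → 1×10 + 1 = 11 (decimal)
Convert the 2nd prime (prime index) → 3 (decimal)
Expression in decimal: (11 + 6) × 2 - 3
Parentheses first: 11 + 6 = 17
Multiply: 17 × 2 = 34
Subtract: 34 - 3 = 31
31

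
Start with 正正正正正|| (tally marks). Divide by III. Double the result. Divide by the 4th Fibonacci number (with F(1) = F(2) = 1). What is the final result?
Convert 正正正正正|| (tally marks) → 5 + 5 + 5 + 5 + 5 + 2 = 27 (decimal)
Start: 27
Convert III (Roman numeral) → 1 + 1 + 1 = 3 (decimal)
27 ÷ 3 = 9
9 × 2 = 18
Convert the 4th Fibonacci number (with F(1) = F(2) = 1) (Fibonacci index) → 1, 1, 2, 3 → 3 (decimal)
18 ÷ 3 = 6
6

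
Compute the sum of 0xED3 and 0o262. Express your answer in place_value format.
Convert 0xED3 (hexadecimal) → 14×256 + 13×16 + 3 = 3795 (decimal)
Convert 0o262 (octal) → 2×64 + 6×8 + 2 = 178 (decimal)
Compute 3795 + 178 = 3973
Convert 3973 (decimal) → 3973 = 3×1000 + 9×100 + 7×10 + 3 → 3 thousands, 9 hundreds, 7 tens, 3 ones (place-value notation)
3 thousands, 9 hundreds, 7 tens, 3 ones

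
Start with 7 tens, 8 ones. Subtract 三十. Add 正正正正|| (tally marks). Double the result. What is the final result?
Convert 7 tens, 8 ones (place-value notation) → 7×10 + 8 = 78 (decimal)
Start: 78
Convert 三十 (Chinese numeral) → 3×10 = 30 (decimal)
78 - 30 = 48
Convert 正正正正|| (tally marks) → 5 + 5 + 5 + 5 + 2 = 22 (decimal)
48 + 22 = 70
70 × 2 = 140
140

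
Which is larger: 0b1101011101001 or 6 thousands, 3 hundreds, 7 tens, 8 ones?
Convert 0b1101011101001 (binary) → 4096 + 2048 + 512 + 128 + 64 + 32 + 8 + 1 = 6889 (decimal)
Convert 6 thousands, 3 hundreds, 7 tens, 8 ones (place-value notation) → 6×1000 + 3×100 + 7×10 + 8 = 6378 (decimal)
Compare 6889 vs 6378: larger = 6889
6889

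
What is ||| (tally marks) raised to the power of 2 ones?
Convert ||| (tally marks) → 3 (decimal)
Convert 2 ones (place-value notation) → 2 (decimal)
Compute 3 ^ 2 = 9
9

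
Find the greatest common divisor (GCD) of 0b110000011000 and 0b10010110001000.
Convert 0b110000011000 (binary) → 2048 + 1024 + 16 + 8 = 3096 (decimal)
Convert 0b10010110001000 (binary) → 8192 + 1024 + 256 + 128 + 8 = 9608 (decimal)
Compute gcd(3096, 9608) = 8
8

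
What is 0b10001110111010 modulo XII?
Convert 0b10001110111010 (binary) → 8192 + 512 + 256 + 128 + 32 + 16 + 8 + 2 = 9146 (decimal)
Convert XII (Roman numeral) → 10 + 1 + 1 = 12 (decimal)
Compute 9146 mod 12 = 2
2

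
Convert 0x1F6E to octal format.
Convert 0x1F6E (hexadecimal) → 1×4096 + 15×256 + 6×16 + 14 = 8046 (decimal)
Convert 8046 (decimal) → 8046 = 1×4096 + 7×512 + 5×64 + 5×8 + 6 → 0o17556 (octal)
0o17556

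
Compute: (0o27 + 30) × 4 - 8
Convert 0o27 (octal) → 2×8 + 7 = 23 (decimal)
Expression in decimal: (23 + 30) × 4 - 8
Parentheses first: 23 + 30 = 53
Multiply: 53 × 4 = 212
Subtract: 212 - 8 = 204
204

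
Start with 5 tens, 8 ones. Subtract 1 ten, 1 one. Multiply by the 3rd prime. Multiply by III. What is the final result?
Convert 5 tens, 8 ones (place-value notation) → 5×10 + 8 = 58 (decimal)
Start: 58
Convert 1 ten, 1 one (place-value notation) → 1×10 + 1 = 11 (decimal)
58 - 11 = 47
Convert the 3rd prime (prime index) → 5 (decimal)
47 × 5 = 235
Convert III (Roman numeral) → 1 + 1 + 1 = 3 (decimal)
235 × 3 = 705
705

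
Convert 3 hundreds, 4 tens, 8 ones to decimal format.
Convert 3 hundreds, 4 tens, 8 ones (place-value notation) → 3×100 + 4×10 + 8 = 348 (decimal)
348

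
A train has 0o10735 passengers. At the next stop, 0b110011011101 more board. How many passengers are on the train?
Convert 0o10735 (octal) → 1×4096 + 7×64 + 3×8 + 5 = 4573 (decimal)
Convert 0b110011011101 (binary) → 2048 + 1024 + 128 + 64 + 16 + 8 + 4 + 1 = 3293 (decimal)
Compute 4573 + 3293 = 7866
7866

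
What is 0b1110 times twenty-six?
Convert 0b1110 (binary) → 8 + 4 + 2 = 14 (decimal)
Convert twenty-six (English words) → 26 (decimal)
Compute 14 × 26 = 364
364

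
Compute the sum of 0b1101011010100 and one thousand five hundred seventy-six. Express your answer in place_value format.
Convert 0b1101011010100 (binary) → 4096 + 2048 + 512 + 128 + 64 + 16 + 4 = 6868 (decimal)
Convert one thousand five hundred seventy-six (English words) → 1×1000 + 5×100 + 76 = 1576 (decimal)
Compute 6868 + 1576 = 8444
Convert 8444 (decimal) → 8444 = 8×1000 + 4×100 + 4×10 + 4 → 8 thousands, 4 hundreds, 4 tens, 4 ones (place-value notation)
8 thousands, 4 hundreds, 4 tens, 4 ones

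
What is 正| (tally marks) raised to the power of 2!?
Convert 正| (tally marks) → 5 + 1 = 6 (decimal)
Convert 2! (factorial) → 2 (decimal)
Compute 6 ^ 2 = 36
36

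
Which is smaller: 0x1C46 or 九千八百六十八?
Convert 0x1C46 (hexadecimal) → 1×4096 + 12×256 + 4×16 + 6 = 7238 (decimal)
Convert 九千八百六十八 (Chinese numeral) → 9×1000 + 8×100 + 6×10 + 8 = 9868 (decimal)
Compare 7238 vs 9868: smaller = 7238
7238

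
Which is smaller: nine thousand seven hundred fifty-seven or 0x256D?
Convert nine thousand seven hundred fifty-seven (English words) → 9×1000 + 7×100 + 57 = 9757 (decimal)
Convert 0x256D (hexadecimal) → 2×4096 + 5×256 + 6×16 + 13 = 9581 (decimal)
Compare 9757 vs 9581: smaller = 9581
9581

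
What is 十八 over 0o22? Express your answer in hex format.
Convert 十八 (Chinese numeral) → 1×10 + 8 = 18 (decimal)
Convert 0o22 (octal) → 2×8 + 2 = 18 (decimal)
Compute 18 ÷ 18 = 1
Convert 1 (decimal) → 0x1 (hexadecimal)
0x1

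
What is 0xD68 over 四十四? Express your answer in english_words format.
Convert 0xD68 (hexadecimal) → 13×256 + 6×16 + 8 = 3432 (decimal)
Convert 四十四 (Chinese numeral) → 4×10 + 4 = 44 (decimal)
Compute 3432 ÷ 44 = 78
Convert 78 (decimal) → seventy-eight (English words)
seventy-eight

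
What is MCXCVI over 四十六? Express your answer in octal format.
Convert MCXCVI (Roman numeral) → 1000 + 100 + 90 + 5 + 1 = 1196 (decimal)
Convert 四十六 (Chinese numeral) → 4×10 + 6 = 46 (decimal)
Compute 1196 ÷ 46 = 26
Convert 26 (decimal) → 26 = 3×8 + 2 → 0o32 (octal)
0o32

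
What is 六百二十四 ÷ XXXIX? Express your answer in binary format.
Convert 六百二十四 (Chinese numeral) → 6×100 + 2×10 + 4 = 624 (decimal)
Convert XXXIX (Roman numeral) → 10 + 10 + 10 + 9 = 39 (decimal)
Compute 624 ÷ 39 = 16
Convert 16 (decimal) → 0b10000 (binary)
0b10000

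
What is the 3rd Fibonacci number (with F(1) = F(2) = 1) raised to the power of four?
Convert the 3rd Fibonacci number (with F(1) = F(2) = 1) (Fibonacci index) → 1, 1, 2 → 2 (decimal)
Convert four (English words) → 4 (decimal)
Compute 2 ^ 4 = 16
16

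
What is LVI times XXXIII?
Convert LVI (Roman numeral) → 50 + 5 + 1 = 56 (decimal)
Convert XXXIII (Roman numeral) → 10 + 10 + 10 + 1 + 1 + 1 = 33 (decimal)
Compute 56 × 33 = 1848
1848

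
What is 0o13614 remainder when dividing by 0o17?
Convert 0o13614 (octal) → 1×4096 + 3×512 + 6×64 + 1×8 + 4 = 6028 (decimal)
Convert 0o17 (octal) → 1×8 + 7 = 15 (decimal)
Compute 6028 mod 15 = 13
13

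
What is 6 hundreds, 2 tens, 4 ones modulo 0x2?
Convert 6 hundreds, 2 tens, 4 ones (place-value notation) → 6×100 + 2×10 + 4 = 624 (decimal)
Convert 0x2 (hexadecimal) → 2 (decimal)
Compute 624 mod 2 = 0
0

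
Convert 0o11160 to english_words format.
Convert 0o11160 (octal) → 1×4096 + 1×512 + 1×64 + 6×8 = 4720 (decimal)
Convert 4720 (decimal) → 4720 = 4×1000 + 7×100 + 20 → four thousand seven hundred twenty (English words)
four thousand seven hundred twenty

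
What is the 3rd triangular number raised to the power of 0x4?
Convert the 3rd triangular number (triangular index) → 3×4/2 = 6 (decimal)
Convert 0x4 (hexadecimal) → 4 (decimal)
Compute 6 ^ 4 = 1296
1296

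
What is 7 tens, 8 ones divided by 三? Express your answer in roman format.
Convert 7 tens, 8 ones (place-value notation) → 7×10 + 8 = 78 (decimal)
Convert 三 (Chinese numeral) → 3 (decimal)
Compute 78 ÷ 3 = 26
Convert 26 (decimal) → 26 = 10 + 10 + 5 + 1 → XXVI (Roman numeral)
XXVI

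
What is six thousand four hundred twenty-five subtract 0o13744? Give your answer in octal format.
Convert six thousand four hundred twenty-five (English words) → 6×1000 + 4×100 + 25 = 6425 (decimal)
Convert 0o13744 (octal) → 1×4096 + 3×512 + 7×64 + 4×8 + 4 = 6116 (decimal)
Compute 6425 - 6116 = 309
Convert 309 (decimal) → 309 = 4×64 + 6×8 + 5 → 0o465 (octal)
0o465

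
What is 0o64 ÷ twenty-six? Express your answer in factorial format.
Convert 0o64 (octal) → 6×8 + 4 = 52 (decimal)
Convert twenty-six (English words) → 26 (decimal)
Compute 52 ÷ 26 = 2
Convert 2 (decimal) → 2! (factorial)
2!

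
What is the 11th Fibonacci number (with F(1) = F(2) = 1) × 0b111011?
Convert the 11th Fibonacci number (with F(1) = F(2) = 1) (Fibonacci index) → 1, 1, 2, 3, 5, 8, 13, 21, 34, 55, 89 → 89 (decimal)
Convert 0b111011 (binary) → 32 + 16 + 8 + 2 + 1 = 59 (decimal)
Compute 89 × 59 = 5251
5251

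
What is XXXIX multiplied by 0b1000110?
Convert XXXIX (Roman numeral) → 10 + 10 + 10 + 9 = 39 (decimal)
Convert 0b1000110 (binary) → 64 + 4 + 2 = 70 (decimal)
Compute 39 × 70 = 2730
2730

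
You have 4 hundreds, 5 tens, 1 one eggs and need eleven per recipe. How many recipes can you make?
Convert 4 hundreds, 5 tens, 1 one (place-value notation) → 4×100 + 5×10 + 1 = 451 (decimal)
Convert eleven (English words) → 11 (decimal)
Compute 451 ÷ 11 = 41
41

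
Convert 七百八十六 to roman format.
Convert 七百八十六 (Chinese numeral) → 7×100 + 8×10 + 6 = 786 (decimal)
Convert 786 (decimal) → 786 = 500 + 100 + 100 + 50 + 10 + 10 + 10 + 5 + 1 → DCCLXXXVI (Roman numeral)
DCCLXXXVI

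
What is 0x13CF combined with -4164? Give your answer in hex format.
Convert 0x13CF (hexadecimal) → 1×4096 + 3×256 + 12×16 + 15 = 5071 (decimal)
Compute 5071 + -4164 = 907
Convert 907 (decimal) → 907 = 3×256 + 8×16 + 11 → 0x38B (hexadecimal)
0x38B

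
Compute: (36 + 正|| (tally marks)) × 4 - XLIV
Convert 正|| (tally marks) → 5 + 2 = 7 (decimal)
Convert XLIV (Roman numeral) → 40 + 4 = 44 (decimal)
Expression in decimal: (36 + 7) × 4 - 44
Parentheses first: 36 + 7 = 43
Multiply: 43 × 4 = 172
Subtract: 172 - 44 = 128
128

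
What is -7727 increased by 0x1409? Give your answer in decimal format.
Convert 0x1409 (hexadecimal) → 1×4096 + 4×256 + 9 = 5129 (decimal)
Compute -7727 + 5129 = -2598
-2598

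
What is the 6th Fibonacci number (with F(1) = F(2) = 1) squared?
The 6th Fibonacci number (with F(1) = F(2) = 1): 1, 1, 2, 3, 5, 8 → 8
Compute 8² = 8 × 8 = 64
64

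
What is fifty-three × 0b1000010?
Convert fifty-three (English words) → 53 (decimal)
Convert 0b1000010 (binary) → 64 + 2 = 66 (decimal)
Compute 53 × 66 = 3498
3498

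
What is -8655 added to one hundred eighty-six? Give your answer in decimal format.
Convert one hundred eighty-six (English words) → 1×100 + 86 = 186 (decimal)
Compute -8655 + 186 = -8469
-8469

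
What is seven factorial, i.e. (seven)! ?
Convert seven (English words) → 7 (decimal)
Compute 7! = 5040
5040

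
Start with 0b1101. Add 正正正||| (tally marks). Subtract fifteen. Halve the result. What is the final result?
Convert 0b1101 (binary) → 8 + 4 + 1 = 13 (decimal)
Start: 13
Convert 正正正||| (tally marks) → 5 + 5 + 5 + 3 = 18 (decimal)
13 + 18 = 31
Convert fifteen (English words) → 15 (decimal)
31 - 15 = 16
16 ÷ 2 = 8
8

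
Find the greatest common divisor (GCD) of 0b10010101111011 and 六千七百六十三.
Convert 0b10010101111011 (binary) → 8192 + 1024 + 256 + 64 + 32 + 16 + 8 + 2 + 1 = 9595 (decimal)
Convert 六千七百六十三 (Chinese numeral) → 6×1000 + 7×100 + 6×10 + 3 = 6763 (decimal)
Compute gcd(9595, 6763) = 1
1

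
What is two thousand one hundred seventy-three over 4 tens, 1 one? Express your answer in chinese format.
Convert two thousand one hundred seventy-three (English words) → 2×1000 + 1×100 + 73 = 2173 (decimal)
Convert 4 tens, 1 one (place-value notation) → 4×10 + 1 = 41 (decimal)
Compute 2173 ÷ 41 = 53
Convert 53 (decimal) → 53 = 5×10 + 3 → 五十三 (Chinese numeral)
五十三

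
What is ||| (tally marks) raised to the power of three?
Convert ||| (tally marks) → 3 (decimal)
Convert three (English words) → 3 (decimal)
Compute 3 ^ 3 = 27
27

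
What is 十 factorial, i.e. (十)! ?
Convert 十 (Chinese numeral) → 1×10 = 10 (decimal)
Compute 10! = 3628800
3628800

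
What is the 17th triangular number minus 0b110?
The 17th triangular number = 17×18/2 = 153
Convert 0b110 (binary) → 4 + 2 = 6 (decimal)
Compute 153 - 6 = 147
147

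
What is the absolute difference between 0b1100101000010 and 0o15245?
Convert 0b1100101000010 (binary) → 4096 + 2048 + 256 + 64 + 2 = 6466 (decimal)
Convert 0o15245 (octal) → 1×4096 + 5×512 + 2×64 + 4×8 + 5 = 6821 (decimal)
Compute |6466 - 6821| = 355
355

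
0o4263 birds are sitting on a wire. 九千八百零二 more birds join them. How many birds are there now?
Convert 0o4263 (octal) → 4×512 + 2×64 + 6×8 + 3 = 2227 (decimal)
Convert 九千八百零二 (Chinese numeral) → 9×1000 + 8×100 + 2 = 9802 (decimal)
Compute 2227 + 9802 = 12029
12029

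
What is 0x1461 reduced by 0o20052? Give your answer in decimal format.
Convert 0x1461 (hexadecimal) → 1×4096 + 4×256 + 6×16 + 1 = 5217 (decimal)
Convert 0o20052 (octal) → 2×4096 + 5×8 + 2 = 8234 (decimal)
Compute 5217 - 8234 = -3017
-3017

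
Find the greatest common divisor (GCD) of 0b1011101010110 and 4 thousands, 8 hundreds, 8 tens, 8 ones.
Convert 0b1011101010110 (binary) → 4096 + 1024 + 512 + 256 + 64 + 16 + 4 + 2 = 5974 (decimal)
Convert 4 thousands, 8 hundreds, 8 tens, 8 ones (place-value notation) → 4×1000 + 8×100 + 8×10 + 8 = 4888 (decimal)
Compute gcd(5974, 4888) = 2
2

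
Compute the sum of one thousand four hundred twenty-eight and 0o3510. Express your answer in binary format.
Convert one thousand four hundred twenty-eight (English words) → 1×1000 + 4×100 + 28 = 1428 (decimal)
Convert 0o3510 (octal) → 3×512 + 5×64 + 1×8 = 1864 (decimal)
Compute 1428 + 1864 = 3292
Convert 3292 (decimal) → 3292 = 2048 + 1024 + 128 + 64 + 16 + 8 + 4 → 0b110011011100 (binary)
0b110011011100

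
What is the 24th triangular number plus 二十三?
The 24th triangular number = 24×25/2 = 300
Convert 二十三 (Chinese numeral) → 2×10 + 3 = 23 (decimal)
Compute 300 + 23 = 323
323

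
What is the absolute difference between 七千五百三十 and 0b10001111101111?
Convert 七千五百三十 (Chinese numeral) → 7×1000 + 5×100 + 3×10 = 7530 (decimal)
Convert 0b10001111101111 (binary) → 8192 + 512 + 256 + 128 + 64 + 32 + 8 + 4 + 2 + 1 = 9199 (decimal)
Compute |7530 - 9199| = 1669
1669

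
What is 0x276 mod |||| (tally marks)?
Convert 0x276 (hexadecimal) → 2×256 + 7×16 + 6 = 630 (decimal)
Convert |||| (tally marks) → 4 (decimal)
Compute 630 mod 4 = 2
2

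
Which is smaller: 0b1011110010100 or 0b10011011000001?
Convert 0b1011110010100 (binary) → 4096 + 1024 + 512 + 256 + 128 + 16 + 4 = 6036 (decimal)
Convert 0b10011011000001 (binary) → 8192 + 1024 + 512 + 128 + 64 + 1 = 9921 (decimal)
Compare 6036 vs 9921: smaller = 6036
6036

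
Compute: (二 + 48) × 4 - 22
Convert 二 (Chinese numeral) → 2 (decimal)
Expression in decimal: (2 + 48) × 4 - 22
Parentheses first: 2 + 48 = 50
Multiply: 50 × 4 = 200
Subtract: 200 - 22 = 178
178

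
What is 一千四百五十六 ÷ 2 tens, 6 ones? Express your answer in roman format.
Convert 一千四百五十六 (Chinese numeral) → 1×1000 + 4×100 + 5×10 + 6 = 1456 (decimal)
Convert 2 tens, 6 ones (place-value notation) → 2×10 + 6 = 26 (decimal)
Compute 1456 ÷ 26 = 56
Convert 56 (decimal) → 56 = 50 + 5 + 1 → LVI (Roman numeral)
LVI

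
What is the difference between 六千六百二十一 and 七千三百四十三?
Convert 六千六百二十一 (Chinese numeral) → 6×1000 + 6×100 + 2×10 + 1 = 6621 (decimal)
Convert 七千三百四十三 (Chinese numeral) → 7×1000 + 3×100 + 4×10 + 3 = 7343 (decimal)
Difference: |6621 - 7343| = 722
722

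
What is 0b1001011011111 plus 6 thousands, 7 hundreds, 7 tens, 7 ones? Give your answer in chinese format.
Convert 0b1001011011111 (binary) → 4096 + 512 + 128 + 64 + 16 + 8 + 4 + 2 + 1 = 4831 (decimal)
Convert 6 thousands, 7 hundreds, 7 tens, 7 ones (place-value notation) → 6×1000 + 7×100 + 7×10 + 7 = 6777 (decimal)
Compute 4831 + 6777 = 11608
Convert 11608 (decimal) → 11608 = 1×10000 + 1×1000 + 6×100 + 8 → 一万一千六百零八 (Chinese numeral)
一万一千六百零八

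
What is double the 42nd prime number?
The 42nd prime number = 181
Compute 181 × 2 = 362
362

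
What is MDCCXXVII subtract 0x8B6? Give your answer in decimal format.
Convert MDCCXXVII (Roman numeral) → 1000 + 500 + 100 + 100 + 10 + 10 + 5 + 1 + 1 = 1727 (decimal)
Convert 0x8B6 (hexadecimal) → 8×256 + 11×16 + 6 = 2230 (decimal)
Compute 1727 - 2230 = -503
-503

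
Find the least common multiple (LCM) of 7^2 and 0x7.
Convert 7^2 (power) → 49 (decimal)
Convert 0x7 (hexadecimal) → 7 (decimal)
Compute lcm(49, 7) = 49
49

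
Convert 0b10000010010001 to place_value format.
Convert 0b10000010010001 (binary) → 8192 + 128 + 16 + 1 = 8337 (decimal)
Convert 8337 (decimal) → 8337 = 8×1000 + 3×100 + 3×10 + 7 → 8 thousands, 3 hundreds, 3 tens, 7 ones (place-value notation)
8 thousands, 3 hundreds, 3 tens, 7 ones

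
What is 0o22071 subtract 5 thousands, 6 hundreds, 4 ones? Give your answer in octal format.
Convert 0o22071 (octal) → 2×4096 + 2×512 + 7×8 + 1 = 9273 (decimal)
Convert 5 thousands, 6 hundreds, 4 ones (place-value notation) → 5×1000 + 6×100 + 4 = 5604 (decimal)
Compute 9273 - 5604 = 3669
Convert 3669 (decimal) → 3669 = 7×512 + 1×64 + 2×8 + 5 → 0o7125 (octal)
0o7125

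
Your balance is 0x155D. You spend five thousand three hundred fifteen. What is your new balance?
Convert 0x155D (hexadecimal) → 1×4096 + 5×256 + 5×16 + 13 = 5469 (decimal)
Convert five thousand three hundred fifteen (English words) → 5×1000 + 3×100 + 15 = 5315 (decimal)
Compute 5469 - 5315 = 154
154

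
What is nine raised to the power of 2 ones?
Convert nine (English words) → 9 (decimal)
Convert 2 ones (place-value notation) → 2 (decimal)
Compute 9 ^ 2 = 81
81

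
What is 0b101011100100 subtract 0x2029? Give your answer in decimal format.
Convert 0b101011100100 (binary) → 2048 + 512 + 128 + 64 + 32 + 4 = 2788 (decimal)
Convert 0x2029 (hexadecimal) → 2×4096 + 2×16 + 9 = 8233 (decimal)
Compute 2788 - 8233 = -5445
-5445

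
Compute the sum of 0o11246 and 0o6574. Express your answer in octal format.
Convert 0o11246 (octal) → 1×4096 + 1×512 + 2×64 + 4×8 + 6 = 4774 (decimal)
Convert 0o6574 (octal) → 6×512 + 5×64 + 7×8 + 4 = 3452 (decimal)
Compute 4774 + 3452 = 8226
Convert 8226 (decimal) → 8226 = 2×4096 + 4×8 + 2 → 0o20042 (octal)
0o20042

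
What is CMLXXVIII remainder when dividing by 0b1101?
Convert CMLXXVIII (Roman numeral) → 900 + 50 + 10 + 10 + 5 + 1 + 1 + 1 = 978 (decimal)
Convert 0b1101 (binary) → 8 + 4 + 1 = 13 (decimal)
Compute 978 mod 13 = 3
3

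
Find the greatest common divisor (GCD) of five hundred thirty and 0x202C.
Convert five hundred thirty (English words) → 5×100 + 30 = 530 (decimal)
Convert 0x202C (hexadecimal) → 2×4096 + 2×16 + 12 = 8236 (decimal)
Compute gcd(530, 8236) = 2
2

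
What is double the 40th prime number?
The 40th prime number = 173
Compute 173 × 2 = 346
346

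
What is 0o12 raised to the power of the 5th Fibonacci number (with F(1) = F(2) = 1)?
Convert 0o12 (octal) → 1×8 + 2 = 10 (decimal)
Convert the 5th Fibonacci number (with F(1) = F(2) = 1) (Fibonacci index) → 1, 1, 2, 3, 5 → 5 (decimal)
Compute 10 ^ 5 = 100000
100000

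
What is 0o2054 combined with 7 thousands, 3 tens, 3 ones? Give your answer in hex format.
Convert 0o2054 (octal) → 2×512 + 5×8 + 4 = 1068 (decimal)
Convert 7 thousands, 3 tens, 3 ones (place-value notation) → 7×1000 + 3×10 + 3 = 7033 (decimal)
Compute 1068 + 7033 = 8101
Convert 8101 (decimal) → 8101 = 1×4096 + 15×256 + 10×16 + 5 → 0x1FA5 (hexadecimal)
0x1FA5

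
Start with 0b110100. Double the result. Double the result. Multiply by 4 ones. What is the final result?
Convert 0b110100 (binary) → 32 + 16 + 4 = 52 (decimal)
Start: 52
52 × 2 = 104
104 × 2 = 208
Convert 4 ones (place-value notation) → 4 (decimal)
208 × 4 = 832
832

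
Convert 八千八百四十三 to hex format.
Convert 八千八百四十三 (Chinese numeral) → 8×1000 + 8×100 + 4×10 + 3 = 8843 (decimal)
Convert 8843 (decimal) → 8843 = 2×4096 + 2×256 + 8×16 + 11 → 0x228B (hexadecimal)
0x228B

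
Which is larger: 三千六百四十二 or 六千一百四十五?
Convert 三千六百四十二 (Chinese numeral) → 3×1000 + 6×100 + 4×10 + 2 = 3642 (decimal)
Convert 六千一百四十五 (Chinese numeral) → 6×1000 + 1×100 + 4×10 + 5 = 6145 (decimal)
Compare 3642 vs 6145: larger = 6145
6145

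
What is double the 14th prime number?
The 14th prime number = 43
Compute 43 × 2 = 86
86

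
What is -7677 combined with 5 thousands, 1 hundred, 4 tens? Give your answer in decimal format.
Convert 5 thousands, 1 hundred, 4 tens (place-value notation) → 5×1000 + 1×100 + 4×10 = 5140 (decimal)
Compute -7677 + 5140 = -2537
-2537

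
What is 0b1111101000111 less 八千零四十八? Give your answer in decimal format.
Convert 0b1111101000111 (binary) → 4096 + 2048 + 1024 + 512 + 256 + 64 + 4 + 2 + 1 = 8007 (decimal)
Convert 八千零四十八 (Chinese numeral) → 8×1000 + 4×10 + 8 = 8048 (decimal)
Compute 8007 - 8048 = -41
-41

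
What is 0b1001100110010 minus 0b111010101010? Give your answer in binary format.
Convert 0b1001100110010 (binary) → 4096 + 512 + 256 + 32 + 16 + 2 = 4914 (decimal)
Convert 0b111010101010 (binary) → 2048 + 1024 + 512 + 128 + 32 + 8 + 2 = 3754 (decimal)
Compute 4914 - 3754 = 1160
Convert 1160 (decimal) → 1160 = 1024 + 128 + 8 → 0b10010001000 (binary)
0b10010001000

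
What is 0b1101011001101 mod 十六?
Convert 0b1101011001101 (binary) → 4096 + 2048 + 512 + 128 + 64 + 8 + 4 + 1 = 6861 (decimal)
Convert 十六 (Chinese numeral) → 1×10 + 6 = 16 (decimal)
Compute 6861 mod 16 = 13
13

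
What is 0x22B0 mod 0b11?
Convert 0x22B0 (hexadecimal) → 2×4096 + 2×256 + 11×16 = 8880 (decimal)
Convert 0b11 (binary) → 2 + 1 = 3 (decimal)
Compute 8880 mod 3 = 0
0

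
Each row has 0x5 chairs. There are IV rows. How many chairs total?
Convert 0x5 (hexadecimal) → 5 (decimal)
Convert IV (Roman numeral) → 4 (decimal)
Compute 5 × 4 = 20
20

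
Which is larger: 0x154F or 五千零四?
Convert 0x154F (hexadecimal) → 1×4096 + 5×256 + 4×16 + 15 = 5455 (decimal)
Convert 五千零四 (Chinese numeral) → 5×1000 + 4 = 5004 (decimal)
Compare 5455 vs 5004: larger = 5455
5455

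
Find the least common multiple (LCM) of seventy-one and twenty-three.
Convert seventy-one (English words) → 71 (decimal)
Convert twenty-three (English words) → 23 (decimal)
Compute lcm(71, 23) = 1633
1633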